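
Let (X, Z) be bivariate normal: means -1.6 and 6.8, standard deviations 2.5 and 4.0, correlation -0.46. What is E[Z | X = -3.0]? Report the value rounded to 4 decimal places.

For a bivariate normal, E[Z | X=x] = μ_Z + ρ·(σ_Z/σ_X)·(x − μ_X).
E[Z | X=-3.0] = 6.8 + (-0.46)·(4.0/2.5)·(-3.0 − (-1.6)) = 6.8 + (-0.736)·(-1.4) = 7.8304.

7.8304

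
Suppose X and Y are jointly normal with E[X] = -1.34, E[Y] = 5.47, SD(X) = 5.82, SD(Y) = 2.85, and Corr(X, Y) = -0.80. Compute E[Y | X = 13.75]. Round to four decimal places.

-0.4415

The regression of Y on X has slope ρ·σ_Y/σ_X and passes through (μ_X, μ_Y).
E[Y | X=13.75] = 5.47 + (-0.80)·(2.85/5.82)·(13.75 − (-1.34)) = 5.47 + (-0.39175)·(15.09) = -0.4415.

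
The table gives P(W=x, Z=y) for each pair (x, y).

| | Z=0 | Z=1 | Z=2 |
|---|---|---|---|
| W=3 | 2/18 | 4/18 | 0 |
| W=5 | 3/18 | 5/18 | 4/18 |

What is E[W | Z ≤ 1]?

29/7

P(Z ≤ 1) = 7/9.
Σ W·P over the event = 3·(2/18) + 3·(4/18) + 5·(3/18) + 5·(5/18) = 29/9.
E[W | Z ≤ 1] = (29/9) / (7/9) = 29/7.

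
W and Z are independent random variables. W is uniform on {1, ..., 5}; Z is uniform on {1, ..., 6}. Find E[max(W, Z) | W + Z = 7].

24/5

Outcomes with W + Z = 7: (1,6), (2,5), (3,4), (4,3), (5,2), each with probability 1/30.
E[max(W, Z) | W + Z = 7] = (6 + 5 + 4 + 4 + 5) / 5 = 24/5.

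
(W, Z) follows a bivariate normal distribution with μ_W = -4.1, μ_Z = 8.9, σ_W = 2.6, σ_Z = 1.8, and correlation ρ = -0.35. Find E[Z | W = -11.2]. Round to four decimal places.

The regression of Z on W has slope ρ·σ_Z/σ_W and passes through (μ_W, μ_Z).
E[Z | W=-11.2] = 8.9 + (-0.35)·(1.8/2.6)·(-11.2 − (-4.1)) = 8.9 + (-0.24231)·(-7.1) = 10.6204.

10.6204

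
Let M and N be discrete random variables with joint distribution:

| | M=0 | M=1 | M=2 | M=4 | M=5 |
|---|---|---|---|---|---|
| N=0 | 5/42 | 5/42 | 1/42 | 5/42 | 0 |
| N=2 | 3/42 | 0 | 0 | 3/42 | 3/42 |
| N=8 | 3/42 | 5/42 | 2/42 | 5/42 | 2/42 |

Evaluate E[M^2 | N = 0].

P(N = 0) = 8/21.
Σ M^2·P over the event = 0·(5/42) + 1·(5/42) + 4·(1/42) + 16·(5/42) = 89/42.
E[M^2 | N = 0] = (89/42) / (8/21) = 89/16.

89/16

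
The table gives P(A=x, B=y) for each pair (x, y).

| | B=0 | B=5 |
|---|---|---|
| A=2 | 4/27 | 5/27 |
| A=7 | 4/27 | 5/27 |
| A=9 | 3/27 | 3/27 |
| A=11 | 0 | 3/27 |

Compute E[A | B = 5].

105/16

P(B = 5) = 16/27.
Σ A·P over the event = 2·(5/27) + 7·(5/27) + 9·(3/27) + 11·(3/27) = 35/9.
E[A | B = 5] = (35/9) / (16/27) = 105/16.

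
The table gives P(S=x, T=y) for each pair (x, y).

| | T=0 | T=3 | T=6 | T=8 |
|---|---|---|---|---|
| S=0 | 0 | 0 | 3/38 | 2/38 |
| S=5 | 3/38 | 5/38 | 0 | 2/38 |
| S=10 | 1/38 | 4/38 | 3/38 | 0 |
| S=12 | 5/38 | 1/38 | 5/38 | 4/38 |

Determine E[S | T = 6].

P(T = 6) = 11/38.
Σ S·P over the event = 0·(3/38) + 10·(3/38) + 12·(5/38) = 45/19.
E[S | T = 6] = (45/19) / (11/38) = 90/11.

90/11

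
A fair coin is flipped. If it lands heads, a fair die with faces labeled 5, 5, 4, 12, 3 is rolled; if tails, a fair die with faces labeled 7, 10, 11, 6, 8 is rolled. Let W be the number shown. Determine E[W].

E[W | heads] = (5+5+4+12+3)/5 = 29/5.
E[W | tails] = (7+10+11+6+8)/5 = 42/5.
By the law of total expectation,
E[W] = (1/2)·(29/5) + (1/2)·(42/5) = 71/10.

71/10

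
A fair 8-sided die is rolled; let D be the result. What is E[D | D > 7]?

8

Given D > 7, D is equally likely to be any of {8}.
E[D | D > 7] = (8) / 1 = 8.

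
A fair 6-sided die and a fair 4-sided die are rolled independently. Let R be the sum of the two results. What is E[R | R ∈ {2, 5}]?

P(R ∈ {2, 5}) = 5/24.
Σ over the event: 2·1/24 + 5·1/6 = 11/12.
E[R | R ∈ {2, 5}] = (11/12) / (5/24) = 22/5.

22/5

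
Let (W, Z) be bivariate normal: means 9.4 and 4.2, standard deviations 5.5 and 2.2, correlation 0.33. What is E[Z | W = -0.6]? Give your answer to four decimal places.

2.8800

E[Z | W=x] = μ_Z + ρ(σ_Z/σ_W)(x − μ_W) for jointly normal variables.
E[Z | W=-0.6] = 4.2 + (0.33)·(2.2/5.5)·(-0.6 − (9.4)) = 4.2 + (0.132)·(-10) = 2.8800.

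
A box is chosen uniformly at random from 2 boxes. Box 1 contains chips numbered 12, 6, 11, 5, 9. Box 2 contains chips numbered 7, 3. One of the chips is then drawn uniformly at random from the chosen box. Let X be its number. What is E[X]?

E[X | box 1] = (12+6+11+5+9)/5 = 43/5.
E[X | box 2] = (7+3)/2 = 5.
By the law of total expectation,
E[X] = (1/2)·(43/5) + (1/2)·(5) = 34/5.

34/5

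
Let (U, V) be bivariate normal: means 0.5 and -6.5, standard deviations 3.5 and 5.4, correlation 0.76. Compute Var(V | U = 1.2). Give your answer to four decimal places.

12.3172

Var(V | U=x) = (1 − ρ²)·σ_V².
Var(V | U=1.2) = (5.4)²·(1 − (0.76)²) = 29.16·0.4224 = 12.3172.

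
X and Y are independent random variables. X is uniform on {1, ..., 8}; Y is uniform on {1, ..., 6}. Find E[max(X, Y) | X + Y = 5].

7/2

Outcomes with X + Y = 5: (1,4), (2,3), (3,2), (4,1), each with probability 1/48.
E[max(X, Y) | X + Y = 5] = (4 + 3 + 3 + 4) / 4 = 7/2.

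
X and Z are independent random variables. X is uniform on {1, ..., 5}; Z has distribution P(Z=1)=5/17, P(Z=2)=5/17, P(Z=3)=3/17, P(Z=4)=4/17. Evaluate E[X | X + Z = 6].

62/17

P(X + Z = 6) = 1/5.
Summing X·P(x,y) over outcomes with X + Z = 6 gives 62/85.
E[X | X + Z = 6] = (62/85) / (1/5) = 62/17.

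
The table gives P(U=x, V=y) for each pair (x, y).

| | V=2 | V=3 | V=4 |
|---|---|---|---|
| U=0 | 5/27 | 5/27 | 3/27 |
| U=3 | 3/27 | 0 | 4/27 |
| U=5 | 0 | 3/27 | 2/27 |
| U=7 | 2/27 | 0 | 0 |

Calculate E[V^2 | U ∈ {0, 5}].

P(U ∈ {0, 5}) = 2/3.
Summing V^2·P(U=x,V=y) over the conditioning event gives 172/27.
E[V^2 | U ∈ {0, 5}] = (172/27) / (2/3) = 86/9.

86/9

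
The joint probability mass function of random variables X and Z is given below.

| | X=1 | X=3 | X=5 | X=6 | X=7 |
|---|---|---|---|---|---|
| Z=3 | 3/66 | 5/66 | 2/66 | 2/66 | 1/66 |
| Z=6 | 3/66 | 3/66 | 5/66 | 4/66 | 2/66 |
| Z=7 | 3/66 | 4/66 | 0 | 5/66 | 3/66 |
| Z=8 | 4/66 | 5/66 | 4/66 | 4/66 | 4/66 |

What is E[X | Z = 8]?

13/3

P(Z = 8) = 7/22.
Σ X·P over the event = 1·(4/66) + 3·(5/66) + 5·(4/66) + 6·(4/66) + 7·(4/66) = 91/66.
E[X | Z = 8] = (91/66) / (7/22) = 13/3.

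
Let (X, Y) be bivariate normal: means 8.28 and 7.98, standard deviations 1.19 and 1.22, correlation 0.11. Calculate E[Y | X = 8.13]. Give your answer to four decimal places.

7.9631

The regression of Y on X has slope ρ·σ_Y/σ_X and passes through (μ_X, μ_Y).
E[Y | X=8.13] = 7.98 + (0.11)·(1.22/1.19)·(8.13 − (8.28)) = 7.98 + (0.11277)·(-0.15) = 7.9631.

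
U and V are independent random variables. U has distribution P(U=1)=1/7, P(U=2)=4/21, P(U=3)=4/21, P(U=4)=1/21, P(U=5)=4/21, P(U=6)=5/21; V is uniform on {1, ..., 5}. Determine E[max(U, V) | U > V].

137/28

P(U > V) = 8/15.
Summing max(U,V)·P(x,y) over outcomes with U > V gives 274/105.
E[max(U, V) | U > V] = (274/105) / (8/15) = 137/28.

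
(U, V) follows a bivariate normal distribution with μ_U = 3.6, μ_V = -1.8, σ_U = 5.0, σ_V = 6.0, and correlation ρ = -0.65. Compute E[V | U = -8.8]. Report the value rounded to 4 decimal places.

For a bivariate normal, E[V | U=x] = μ_V + ρ·(σ_V/σ_U)·(x − μ_U).
E[V | U=-8.8] = -1.8 + (-0.65)·(6.0/5.0)·(-8.8 − (3.6)) = -1.8 + (-0.78)·(-12.4) = 7.8720.

7.8720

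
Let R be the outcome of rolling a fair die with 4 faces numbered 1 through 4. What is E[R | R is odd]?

2

Given R is odd, R is equally likely to be any of {1, 3}.
E[R | R is odd] = (1 + 3) / 2 = 2.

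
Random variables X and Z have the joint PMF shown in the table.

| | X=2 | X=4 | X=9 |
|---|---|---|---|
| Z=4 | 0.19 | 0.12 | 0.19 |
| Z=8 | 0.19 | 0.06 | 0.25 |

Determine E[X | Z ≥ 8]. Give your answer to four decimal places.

P(Z ≥ 8) = 0.50.
Σ X·P over the event = 2·(0.19) + 4·(0.06) + 9·(0.25) = 2.87.
E[X | Z ≥ 8] = (2.87) / (0.50) = 5.7400.

5.7400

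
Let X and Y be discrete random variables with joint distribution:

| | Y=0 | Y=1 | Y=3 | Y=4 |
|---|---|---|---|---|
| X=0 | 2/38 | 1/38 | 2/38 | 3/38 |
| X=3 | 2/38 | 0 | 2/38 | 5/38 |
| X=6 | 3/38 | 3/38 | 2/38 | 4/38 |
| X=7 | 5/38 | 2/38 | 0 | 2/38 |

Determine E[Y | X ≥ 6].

5/3

P(X ≥ 6) = 21/38.
Σ Y·P over the event = 0·(3/38) + 1·(3/38) + 3·(2/38) + 4·(4/38) + 0·(5/38) + 1·(2/38) + 4·(2/38) = 35/38.
E[Y | X ≥ 6] = (35/38) / (21/38) = 5/3.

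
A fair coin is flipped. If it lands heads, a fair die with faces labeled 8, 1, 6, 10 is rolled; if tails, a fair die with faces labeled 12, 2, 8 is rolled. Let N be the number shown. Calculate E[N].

E[N | heads] = (8+1+6+10)/4 = 25/4.
E[N | tails] = (12+2+8)/3 = 22/3.
By the law of total expectation,
E[N] = (1/2)·(25/4) + (1/2)·(22/3) = 163/24.

163/24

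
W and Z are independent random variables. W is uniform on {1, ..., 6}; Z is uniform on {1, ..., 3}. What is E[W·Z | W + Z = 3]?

2

Outcomes with W + Z = 3: (1,2), (2,1), each with probability 1/18.
E[W·Z | W + Z = 3] = (2 + 2) / 2 = 2.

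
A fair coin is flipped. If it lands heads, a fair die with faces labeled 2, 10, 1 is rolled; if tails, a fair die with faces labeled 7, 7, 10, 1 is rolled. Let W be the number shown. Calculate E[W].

E[W | heads] = (2+10+1)/3 = 13/3.
E[W | tails] = (7+7+10+1)/4 = 25/4.
E[W] = (1/2)·(13/3) + (1/2)·(25/4) = 127/24.

127/24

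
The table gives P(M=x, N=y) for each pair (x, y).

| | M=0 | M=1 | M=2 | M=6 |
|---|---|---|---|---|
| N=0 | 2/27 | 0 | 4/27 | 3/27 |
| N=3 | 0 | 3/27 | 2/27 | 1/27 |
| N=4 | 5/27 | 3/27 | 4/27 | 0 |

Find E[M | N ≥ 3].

P(N ≥ 3) = 2/3.
Σ M·P over the event = 0·(5/27) + 1·(3/27) + 1·(3/27) + 2·(2/27) + 2·(4/27) + 6·(1/27) = 8/9.
E[M | N ≥ 3] = (8/9) / (2/3) = 4/3.

4/3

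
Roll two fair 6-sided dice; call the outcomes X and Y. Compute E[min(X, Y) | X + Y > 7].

P(X + Y > 7) = 5/12.
Summing min(X,Y)·P(x,y) over outcomes with X + Y > 7 gives 19/12.
E[min(X, Y) | X + Y > 7] = (19/12) / (5/12) = 19/5.

19/5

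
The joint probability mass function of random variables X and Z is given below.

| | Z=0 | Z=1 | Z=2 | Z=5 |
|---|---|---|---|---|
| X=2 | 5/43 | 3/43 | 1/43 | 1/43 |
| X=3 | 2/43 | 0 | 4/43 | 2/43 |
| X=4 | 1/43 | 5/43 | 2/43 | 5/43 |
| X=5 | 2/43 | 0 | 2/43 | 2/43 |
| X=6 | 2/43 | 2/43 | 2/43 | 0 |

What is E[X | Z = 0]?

7/2

P(Z = 0) = 12/43.
Σ X·P over the event = 2·(5/43) + 3·(2/43) + 4·(1/43) + 5·(2/43) + 6·(2/43) = 42/43.
E[X | Z = 0] = (42/43) / (12/43) = 7/2.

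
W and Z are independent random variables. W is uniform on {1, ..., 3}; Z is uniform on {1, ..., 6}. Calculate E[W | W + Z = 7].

2

P(W + Z = 7) = 1/6.
Summing W·P(x,y) over outcomes with W + Z = 7 gives 1/3.
E[W | W + Z = 7] = (1/3) / (1/6) = 2.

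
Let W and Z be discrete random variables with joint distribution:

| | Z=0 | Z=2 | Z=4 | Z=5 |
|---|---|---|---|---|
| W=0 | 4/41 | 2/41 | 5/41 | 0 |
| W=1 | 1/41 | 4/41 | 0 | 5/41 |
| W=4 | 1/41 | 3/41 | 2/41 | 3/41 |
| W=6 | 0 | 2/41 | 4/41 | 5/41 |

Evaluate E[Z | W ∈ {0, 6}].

69/22

P(W ∈ {0, 6}) = 22/41.
Σ Z·P over the event = 0·(4/41) + 2·(2/41) + 4·(5/41) + 2·(2/41) + 4·(4/41) + 5·(5/41) = 69/41.
E[Z | W ∈ {0, 6}] = (69/41) / (22/41) = 69/22.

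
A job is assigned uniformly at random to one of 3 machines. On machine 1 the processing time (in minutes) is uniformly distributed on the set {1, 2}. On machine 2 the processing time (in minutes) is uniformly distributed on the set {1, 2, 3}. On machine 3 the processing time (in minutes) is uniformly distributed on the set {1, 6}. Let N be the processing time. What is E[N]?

E[N | machine 1] = (1+2)/2 = 3/2.
E[N | machine 2] = (1+2+3)/3 = 2.
E[N | machine 3] = (1+6)/2 = 7/2.
By the law of total expectation,
E[N] = (1/3)·(3/2) + (1/3)·(2) + (1/3)·(7/2) = 7/3.

7/3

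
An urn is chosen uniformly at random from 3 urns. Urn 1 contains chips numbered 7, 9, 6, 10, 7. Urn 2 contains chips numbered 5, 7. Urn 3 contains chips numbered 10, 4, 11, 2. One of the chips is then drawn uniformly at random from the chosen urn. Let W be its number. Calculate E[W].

137/20

E[W | urn 1] = (7+9+6+10+7)/5 = 39/5.
E[W | urn 2] = (5+7)/2 = 6.
E[W | urn 3] = (10+4+11+2)/4 = 27/4.
By the law of total expectation,
E[W] = (1/3)·(39/5) + (1/3)·(6) + (1/3)·(27/4) = 137/20.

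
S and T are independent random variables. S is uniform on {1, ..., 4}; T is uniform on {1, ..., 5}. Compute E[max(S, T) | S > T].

P(S > T) = 3/10.
Summing max(S,T)·P(x,y) over outcomes with S > T gives 1.
E[max(S, T) | S > T] = (1) / (3/10) = 10/3.

10/3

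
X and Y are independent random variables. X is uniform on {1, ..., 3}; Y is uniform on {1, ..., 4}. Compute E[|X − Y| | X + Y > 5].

Outcomes with X + Y > 5: (2,4), (3,3), (3,4), each with probability 1/12.
E[|X − Y| | X + Y > 5] = (2 + 0 + 1) / 3 = 1.

1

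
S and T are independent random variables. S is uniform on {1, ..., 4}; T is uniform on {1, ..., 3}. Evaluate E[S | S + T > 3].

26/9

P(S + T > 3) = 3/4.
Summing S·P(x,y) over outcomes with S + T > 3 gives 13/6.
E[S | S + T > 3] = (13/6) / (3/4) = 26/9.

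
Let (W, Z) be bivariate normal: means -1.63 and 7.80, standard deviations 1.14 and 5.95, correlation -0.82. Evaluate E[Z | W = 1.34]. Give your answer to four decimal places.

E[Z | W=x] = μ_Z + ρ(σ_Z/σ_W)(x − μ_W) for jointly normal variables.
E[Z | W=1.34] = 7.80 + (-0.82)·(5.95/1.14)·(1.34 − (-1.63)) = 7.80 + (-4.27982)·(2.97) = -4.9111.

-4.9111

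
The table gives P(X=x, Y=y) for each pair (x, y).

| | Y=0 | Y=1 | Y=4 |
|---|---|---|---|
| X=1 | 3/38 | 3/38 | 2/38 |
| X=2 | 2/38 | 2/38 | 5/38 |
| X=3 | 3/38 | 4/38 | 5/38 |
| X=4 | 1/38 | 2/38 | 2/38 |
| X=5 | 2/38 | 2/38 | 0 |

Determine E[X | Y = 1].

37/13

P(Y = 1) = 13/38.
Σ X·P over the event = 1·(3/38) + 2·(2/38) + 3·(4/38) + 4·(2/38) + 5·(2/38) = 37/38.
E[X | Y = 1] = (37/38) / (13/38) = 37/13.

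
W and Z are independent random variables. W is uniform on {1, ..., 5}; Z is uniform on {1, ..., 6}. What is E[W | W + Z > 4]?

10/3

P(W + Z > 4) = 4/5.
Summing W·P(x,y) over outcomes with W + Z > 4 gives 8/3.
E[W | W + Z > 4] = (8/3) / (4/5) = 10/3.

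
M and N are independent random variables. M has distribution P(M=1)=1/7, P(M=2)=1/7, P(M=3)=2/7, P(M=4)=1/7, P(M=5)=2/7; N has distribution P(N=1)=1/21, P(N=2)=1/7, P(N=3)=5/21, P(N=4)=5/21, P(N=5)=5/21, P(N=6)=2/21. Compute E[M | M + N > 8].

P(M + N > 8) = 5/21.
Summing M·P(x,y) over outcomes with M + N > 8 gives 160/147.
E[M | M + N > 8] = (160/147) / (5/21) = 32/7.

32/7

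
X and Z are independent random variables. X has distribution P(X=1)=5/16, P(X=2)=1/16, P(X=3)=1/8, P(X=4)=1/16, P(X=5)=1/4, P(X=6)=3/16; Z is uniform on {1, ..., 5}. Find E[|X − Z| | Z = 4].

29/16

P(Z = 4) = 1/5.
Summing |X−Z|·P(x,y) over outcomes with Z = 4 gives 29/80.
E[|X − Z| | Z = 4] = (29/80) / (1/5) = 29/16.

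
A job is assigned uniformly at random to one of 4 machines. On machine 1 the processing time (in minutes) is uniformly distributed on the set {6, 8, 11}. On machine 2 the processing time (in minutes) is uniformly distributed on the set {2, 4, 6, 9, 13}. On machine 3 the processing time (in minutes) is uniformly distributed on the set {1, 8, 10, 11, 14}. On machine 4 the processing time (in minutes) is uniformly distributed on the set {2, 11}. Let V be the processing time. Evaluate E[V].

913/120

E[V | machine 1] = (6+8+11)/3 = 25/3.
E[V | machine 2] = (2+4+6+9+13)/5 = 34/5.
E[V | machine 3] = (1+8+10+11+14)/5 = 44/5.
E[V | machine 4] = (2+11)/2 = 13/2.
By the law of total expectation,
E[V] = (1/4)·(25/3) + (1/4)·(34/5) + (1/4)·(44/5) + (1/4)·(13/2) = 913/120.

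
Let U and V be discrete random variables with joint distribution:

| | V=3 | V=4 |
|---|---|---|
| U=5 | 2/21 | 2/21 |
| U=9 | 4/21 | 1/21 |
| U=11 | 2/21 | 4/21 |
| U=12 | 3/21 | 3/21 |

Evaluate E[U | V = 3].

104/11

P(V = 3) = 11/21.
Σ U·P over the event = 5·(2/21) + 9·(4/21) + 11·(2/21) + 12·(3/21) = 104/21.
E[U | V = 3] = (104/21) / (11/21) = 104/11.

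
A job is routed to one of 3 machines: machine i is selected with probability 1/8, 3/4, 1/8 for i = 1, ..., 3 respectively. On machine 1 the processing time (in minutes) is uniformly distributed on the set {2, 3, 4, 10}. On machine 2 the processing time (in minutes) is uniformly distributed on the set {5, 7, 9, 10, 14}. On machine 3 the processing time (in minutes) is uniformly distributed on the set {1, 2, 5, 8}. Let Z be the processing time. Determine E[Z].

251/32

E[Z | machine 1] = (2+3+4+10)/4 = 19/4.
E[Z | machine 2] = (5+7+9+10+14)/5 = 9.
E[Z | machine 3] = (1+2+5+8)/4 = 4.
E[Z] = (1/8)·(19/4) + (3/4)·(9) + (1/8)·(4) = 251/32.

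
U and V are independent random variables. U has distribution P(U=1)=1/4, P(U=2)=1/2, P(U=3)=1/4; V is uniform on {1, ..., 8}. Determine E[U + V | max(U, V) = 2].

P(max(U, V) = 2) = 5/32.
Summing (U+V)·P(x,y) over outcomes with max(U, V) = 2 gives 17/32.
E[U + V | max(U, V) = 2] = (17/32) / (5/32) = 17/5.

17/5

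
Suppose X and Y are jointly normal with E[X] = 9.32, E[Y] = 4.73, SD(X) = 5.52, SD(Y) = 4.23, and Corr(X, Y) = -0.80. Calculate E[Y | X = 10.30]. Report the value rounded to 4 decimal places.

4.1292

The regression of Y on X has slope ρ·σ_Y/σ_X and passes through (μ_X, μ_Y).
E[Y | X=10.30] = 4.73 + (-0.80)·(4.23/5.52)·(10.30 − (9.32)) = 4.73 + (-0.61304)·(0.98) = 4.1292.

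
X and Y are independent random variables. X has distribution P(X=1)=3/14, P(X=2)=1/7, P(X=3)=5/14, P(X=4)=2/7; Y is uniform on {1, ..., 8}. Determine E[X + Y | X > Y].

P(X > Y) = 3/14.
Summing (X+Y)·P(x,y) over outcomes with X > Y gives 123/112.
E[X + Y | X > Y] = (123/112) / (3/14) = 41/8.

41/8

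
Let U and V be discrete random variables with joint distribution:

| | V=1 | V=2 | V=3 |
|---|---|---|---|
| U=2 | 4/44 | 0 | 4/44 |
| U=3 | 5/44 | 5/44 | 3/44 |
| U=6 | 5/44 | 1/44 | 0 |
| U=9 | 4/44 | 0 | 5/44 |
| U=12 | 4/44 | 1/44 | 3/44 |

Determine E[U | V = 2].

P(V = 2) = 7/44.
Summing U·P(U=x,V=y) over the conditioning event gives 3/4.
E[U | V = 2] = (3/4) / (7/44) = 33/7.

33/7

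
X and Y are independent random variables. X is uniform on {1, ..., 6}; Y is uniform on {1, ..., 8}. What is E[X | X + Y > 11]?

16/3

Outcomes with X + Y > 11: (4,8), (5,7), (5,8), (6,6), (6,7), (6,8), each with probability 1/48.
E[X | X + Y > 11] = (4 + 5 + 5 + 6 + 6 + 6) / 6 = 16/3.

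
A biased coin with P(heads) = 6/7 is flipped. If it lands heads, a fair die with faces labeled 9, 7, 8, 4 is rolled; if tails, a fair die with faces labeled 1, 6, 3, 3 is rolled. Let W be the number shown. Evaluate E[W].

181/28

E[W | heads] = (9+7+8+4)/4 = 7.
E[W | tails] = (1+6+3+3)/4 = 13/4.
E[W] = (6/7)·(7) + (1/7)·(13/4) = 181/28.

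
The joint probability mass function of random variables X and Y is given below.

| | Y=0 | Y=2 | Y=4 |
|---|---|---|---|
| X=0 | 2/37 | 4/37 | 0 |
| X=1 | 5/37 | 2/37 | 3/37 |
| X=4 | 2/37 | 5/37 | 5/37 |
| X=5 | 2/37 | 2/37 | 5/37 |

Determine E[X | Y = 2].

32/13

P(Y = 2) = 13/37.
Σ X·P over the event = 0·(4/37) + 1·(2/37) + 4·(5/37) + 5·(2/37) = 32/37.
E[X | Y = 2] = (32/37) / (13/37) = 32/13.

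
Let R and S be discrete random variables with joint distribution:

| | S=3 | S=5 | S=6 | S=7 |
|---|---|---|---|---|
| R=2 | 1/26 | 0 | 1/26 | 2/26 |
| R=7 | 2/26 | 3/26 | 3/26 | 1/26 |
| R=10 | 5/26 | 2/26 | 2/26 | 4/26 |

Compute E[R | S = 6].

43/6

P(S = 6) = 3/13.
Summing R·P(R=x,S=y) over the conditioning event gives 43/26.
E[R | S = 6] = (43/26) / (3/13) = 43/6.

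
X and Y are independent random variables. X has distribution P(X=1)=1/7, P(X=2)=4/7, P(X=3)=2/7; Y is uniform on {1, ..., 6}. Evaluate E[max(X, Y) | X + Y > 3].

73/18

P(X + Y > 3) = 6/7.
Summing max(X,Y)·P(x,y) over outcomes with X + Y > 3 gives 73/21.
E[max(X, Y) | X + Y > 3] = (73/21) / (6/7) = 73/18.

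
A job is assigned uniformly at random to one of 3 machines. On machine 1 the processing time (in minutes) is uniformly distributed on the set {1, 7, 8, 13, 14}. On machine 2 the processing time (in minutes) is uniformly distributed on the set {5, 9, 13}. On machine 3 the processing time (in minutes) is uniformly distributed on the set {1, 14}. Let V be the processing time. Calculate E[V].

251/30

E[V | machine 1] = (1+7+8+13+14)/5 = 43/5.
E[V | machine 2] = (5+9+13)/3 = 9.
E[V | machine 3] = (1+14)/2 = 15/2.
E[V] = (1/3)·(43/5) + (1/3)·(9) + (1/3)·(15/2) = 251/30.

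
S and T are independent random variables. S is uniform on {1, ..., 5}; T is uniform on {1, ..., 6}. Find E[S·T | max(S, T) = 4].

64/7

Outcomes with max(S, T) = 4: (1,4), (2,4), (3,4), (4,1), (4,2), (4,3), (4,4), each with probability 1/30.
E[S·T | max(S, T) = 4] = (4 + 8 + 12 + 4 + 8 + 12 + 16) / 7 = 64/7.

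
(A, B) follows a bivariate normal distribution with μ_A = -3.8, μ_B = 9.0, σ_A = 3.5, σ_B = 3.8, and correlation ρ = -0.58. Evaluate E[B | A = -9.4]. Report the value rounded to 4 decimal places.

The regression of B on A has slope ρ·σ_B/σ_A and passes through (μ_A, μ_B).
E[B | A=-9.4] = 9.0 + (-0.58)·(3.8/3.5)·(-9.4 − (-3.8)) = 9.0 + (-0.62971)·(-5.6) = 12.5264.

12.5264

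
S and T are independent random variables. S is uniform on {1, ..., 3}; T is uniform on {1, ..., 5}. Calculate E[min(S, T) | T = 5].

Outcomes with T = 5: (1,5), (2,5), (3,5), each with probability 1/15.
E[min(S, T) | T = 5] = (1 + 2 + 3) / 3 = 2.

2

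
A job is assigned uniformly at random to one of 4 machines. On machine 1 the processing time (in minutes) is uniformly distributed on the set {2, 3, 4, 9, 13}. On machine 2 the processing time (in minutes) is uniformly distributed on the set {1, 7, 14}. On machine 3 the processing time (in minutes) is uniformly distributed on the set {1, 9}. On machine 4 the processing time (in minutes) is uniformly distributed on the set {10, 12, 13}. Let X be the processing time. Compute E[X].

151/20

E[X | machine 1] = (2+3+4+9+13)/5 = 31/5.
E[X | machine 2] = (1+7+14)/3 = 22/3.
E[X | machine 3] = (1+9)/2 = 5.
E[X | machine 4] = (10+12+13)/3 = 35/3.
By the law of total expectation,
E[X] = (1/4)·(31/5) + (1/4)·(22/3) + (1/4)·(5) + (1/4)·(35/3) = 151/20.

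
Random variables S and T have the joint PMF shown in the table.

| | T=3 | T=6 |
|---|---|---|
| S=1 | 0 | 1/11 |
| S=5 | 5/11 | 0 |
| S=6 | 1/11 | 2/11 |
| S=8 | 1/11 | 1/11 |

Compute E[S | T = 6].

P(T = 6) = 4/11.
Σ S·P over the event = 1·(1/11) + 6·(2/11) + 8·(1/11) = 21/11.
E[S | T = 6] = (21/11) / (4/11) = 21/4.

21/4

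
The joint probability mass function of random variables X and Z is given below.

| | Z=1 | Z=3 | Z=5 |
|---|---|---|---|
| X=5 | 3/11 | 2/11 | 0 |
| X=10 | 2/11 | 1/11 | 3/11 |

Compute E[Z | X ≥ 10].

10/3

P(X ≥ 10) = 6/11.
Σ Z·P over the event = 1·(2/11) + 3·(1/11) + 5·(3/11) = 20/11.
E[Z | X ≥ 10] = (20/11) / (6/11) = 10/3.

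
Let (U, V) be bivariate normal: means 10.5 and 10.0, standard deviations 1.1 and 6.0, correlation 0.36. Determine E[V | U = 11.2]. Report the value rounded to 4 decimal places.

E[V | U=x] = μ_V + ρ(σ_V/σ_U)(x − μ_U) for jointly normal variables.
E[V | U=11.2] = 10.0 + (0.36)·(6.0/1.1)·(11.2 − (10.5)) = 10.0 + (1.9636)·(0.7) = 11.3745.

11.3745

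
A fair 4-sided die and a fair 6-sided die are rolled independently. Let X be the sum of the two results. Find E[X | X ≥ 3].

142/23

P(X ≥ 3) = 23/24.
Σ over the event: 3·1/12 + 4·1/8 + 5·1/6 + 6·1/6 + 7·1/6 + 8·1/8 + 9·1/12 + 10·1/24 = 71/12.
E[X | X ≥ 3] = (71/12) / (23/24) = 142/23.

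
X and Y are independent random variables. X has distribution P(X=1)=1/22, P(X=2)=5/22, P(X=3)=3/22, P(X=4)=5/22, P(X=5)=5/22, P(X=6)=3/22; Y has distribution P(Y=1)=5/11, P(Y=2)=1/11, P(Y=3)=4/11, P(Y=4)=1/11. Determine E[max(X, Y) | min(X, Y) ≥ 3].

363/80

P(min(X, Y) ≥ 3) = 40/121.
Summing max(X,Y)·P(x,y) over outcomes with min(X, Y) ≥ 3 gives 3/2.
E[max(X, Y) | min(X, Y) ≥ 3] = (3/2) / (40/121) = 363/80.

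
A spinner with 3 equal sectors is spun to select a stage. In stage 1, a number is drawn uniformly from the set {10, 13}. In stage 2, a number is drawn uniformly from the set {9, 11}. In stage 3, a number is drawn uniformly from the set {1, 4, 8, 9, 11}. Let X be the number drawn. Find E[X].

E[X | stage 1] = (10+13)/2 = 23/2.
E[X | stage 2] = (9+11)/2 = 10.
E[X | stage 3] = (1+4+8+9+11)/5 = 33/5.
By the law of total expectation,
E[X] = (1/3)·(23/2) + (1/3)·(10) + (1/3)·(33/5) = 281/30.

281/30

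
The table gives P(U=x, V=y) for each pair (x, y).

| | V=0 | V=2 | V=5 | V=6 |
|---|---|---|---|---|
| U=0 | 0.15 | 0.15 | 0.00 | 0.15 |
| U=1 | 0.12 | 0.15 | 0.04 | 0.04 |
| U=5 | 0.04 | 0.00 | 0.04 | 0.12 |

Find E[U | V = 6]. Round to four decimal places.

2.0645

P(V = 6) = 0.31.
Σ U·P over the event = 0·(0.15) + 1·(0.04) + 5·(0.12) = 0.64.
E[U | V = 6] = (0.64) / (0.31) = 2.0645.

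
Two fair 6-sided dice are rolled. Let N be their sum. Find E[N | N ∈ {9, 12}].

P(N ∈ {9, 12}) = 5/36.
Σ over the event: 9·1/9 + 12·1/36 = 4/3.
E[N | N ∈ {9, 12}] = (4/3) / (5/36) = 48/5.

48/5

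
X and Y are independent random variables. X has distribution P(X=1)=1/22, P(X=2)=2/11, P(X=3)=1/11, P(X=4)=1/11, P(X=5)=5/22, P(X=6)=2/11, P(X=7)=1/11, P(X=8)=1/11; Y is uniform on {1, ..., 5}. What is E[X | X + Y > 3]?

125/26

P(X + Y > 3) = 52/55.
Summing X·P(x,y) over outcomes with X + Y > 3 gives 50/11.
E[X | X + Y > 3] = (50/11) / (52/55) = 125/26.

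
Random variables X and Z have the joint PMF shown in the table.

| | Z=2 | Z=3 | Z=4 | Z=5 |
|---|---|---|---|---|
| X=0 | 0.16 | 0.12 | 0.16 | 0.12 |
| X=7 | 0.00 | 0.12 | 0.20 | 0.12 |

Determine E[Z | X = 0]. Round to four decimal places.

P(X = 0) = 0.56.
Σ Z·P over the event = 2·(0.16) + 3·(0.12) + 4·(0.16) + 5·(0.12) = 1.92.
E[Z | X = 0] = (1.92) / (0.56) = 3.4286.

3.4286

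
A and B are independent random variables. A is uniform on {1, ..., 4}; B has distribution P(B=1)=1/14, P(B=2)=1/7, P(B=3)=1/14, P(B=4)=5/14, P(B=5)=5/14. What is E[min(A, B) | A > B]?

7/4

P(A > B) = 1/7.
Summing min(A,B)·P(x,y) over outcomes with A > B gives 1/4.
E[min(A, B) | A > B] = (1/4) / (1/7) = 7/4.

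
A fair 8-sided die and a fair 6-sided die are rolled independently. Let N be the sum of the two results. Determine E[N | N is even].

P(N is even) = 1/2.
Σ over the event: 2·1/48 + 4·1/16 + 6·5/48 + 8·1/8 + 10·5/48 + 12·1/16 + 14·1/48 = 4.
E[N | N is even] = (4) / (1/2) = 8.

8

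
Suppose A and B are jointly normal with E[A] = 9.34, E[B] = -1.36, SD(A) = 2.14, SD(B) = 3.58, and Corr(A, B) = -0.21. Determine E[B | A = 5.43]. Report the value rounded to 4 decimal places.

For a bivariate normal, E[B | A=x] = μ_B + ρ·(σ_B/σ_A)·(x − μ_A).
E[B | A=5.43] = -1.36 + (-0.21)·(3.58/2.14)·(5.43 − (9.34)) = -1.36 + (-0.35131)·(-3.91) = 0.0136.

0.0136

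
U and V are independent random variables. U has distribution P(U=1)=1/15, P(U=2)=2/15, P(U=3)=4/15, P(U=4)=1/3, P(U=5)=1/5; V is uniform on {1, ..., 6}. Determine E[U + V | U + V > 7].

P(U + V > 7) = 37/90.
Summing (U+V)·P(x,y) over outcomes with U + V > 7 gives 37/10.
E[U + V | U + V > 7] = (37/10) / (37/90) = 9.

9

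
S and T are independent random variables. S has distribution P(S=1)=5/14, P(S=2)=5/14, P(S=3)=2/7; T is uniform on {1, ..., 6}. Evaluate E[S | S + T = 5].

27/14

P(S + T = 5) = 1/6.
Summing S·P(x,y) over outcomes with S + T = 5 gives 9/28.
E[S | S + T = 5] = (9/28) / (1/6) = 27/14.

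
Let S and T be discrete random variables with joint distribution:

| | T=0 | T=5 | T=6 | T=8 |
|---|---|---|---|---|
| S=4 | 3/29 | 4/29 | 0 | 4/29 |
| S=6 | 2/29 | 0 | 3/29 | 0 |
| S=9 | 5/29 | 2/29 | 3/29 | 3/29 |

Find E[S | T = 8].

P(T = 8) = 7/29.
Σ S·P over the event = 4·(4/29) + 9·(3/29) = 43/29.
E[S | T = 8] = (43/29) / (7/29) = 43/7.

43/7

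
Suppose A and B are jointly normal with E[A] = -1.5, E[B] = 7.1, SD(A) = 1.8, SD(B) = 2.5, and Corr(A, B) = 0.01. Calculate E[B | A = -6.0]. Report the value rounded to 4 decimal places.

The regression of B on A has slope ρ·σ_B/σ_A and passes through (μ_A, μ_B).
E[B | A=-6.0] = 7.1 + (0.01)·(2.5/1.8)·(-6.0 − (-1.5)) = 7.1 + (0.013889)·(-4.5) = 7.0375.

7.0375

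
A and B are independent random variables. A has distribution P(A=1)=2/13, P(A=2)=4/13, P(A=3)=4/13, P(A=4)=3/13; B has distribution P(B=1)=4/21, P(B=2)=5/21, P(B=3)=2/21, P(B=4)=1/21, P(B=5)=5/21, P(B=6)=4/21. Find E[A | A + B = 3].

21/13

P(A + B = 3) = 2/21.
Summing A·P(x,y) over outcomes with A + B = 3 gives 2/13.
E[A | A + B = 3] = (2/13) / (2/21) = 21/13.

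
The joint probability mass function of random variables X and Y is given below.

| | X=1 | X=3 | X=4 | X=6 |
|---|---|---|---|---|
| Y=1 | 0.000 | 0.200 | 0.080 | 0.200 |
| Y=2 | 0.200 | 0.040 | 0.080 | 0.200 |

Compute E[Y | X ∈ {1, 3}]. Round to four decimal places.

P(X ∈ {1, 3}) = 0.440.
Summing Y·P(X=x,Y=y) over the conditioning event gives 0.680.
E[Y | X ∈ {1, 3}] = (0.680) / (0.440) = 1.5455.

1.5455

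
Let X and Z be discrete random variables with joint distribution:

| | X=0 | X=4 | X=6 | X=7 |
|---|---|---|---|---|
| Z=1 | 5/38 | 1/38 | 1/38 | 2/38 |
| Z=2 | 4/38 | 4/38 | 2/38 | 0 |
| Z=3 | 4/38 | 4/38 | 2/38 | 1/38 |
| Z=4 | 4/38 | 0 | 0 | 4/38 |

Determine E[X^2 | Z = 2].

68/5

P(Z = 2) = 5/19.
Summing X^2·P(X=x,Z=y) over the conditioning event gives 68/19.
E[X^2 | Z = 2] = (68/19) / (5/19) = 68/5.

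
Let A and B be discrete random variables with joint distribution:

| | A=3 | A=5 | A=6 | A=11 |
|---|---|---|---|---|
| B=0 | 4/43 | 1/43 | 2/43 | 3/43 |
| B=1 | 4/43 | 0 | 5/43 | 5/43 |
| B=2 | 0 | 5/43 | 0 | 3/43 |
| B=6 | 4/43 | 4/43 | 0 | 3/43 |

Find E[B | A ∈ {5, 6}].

P(A ∈ {5, 6}) = 17/43.
Σ B·P over the event = 0·(1/43) + 2·(5/43) + 6·(4/43) + 0·(2/43) + 1·(5/43) = 39/43.
E[B | A ∈ {5, 6}] = (39/43) / (17/43) = 39/17.

39/17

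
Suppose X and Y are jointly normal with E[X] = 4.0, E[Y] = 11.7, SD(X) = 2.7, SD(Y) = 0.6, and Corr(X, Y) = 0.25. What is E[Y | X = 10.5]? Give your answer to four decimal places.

The regression of Y on X has slope ρ·σ_Y/σ_X and passes through (μ_X, μ_Y).
E[Y | X=10.5] = 11.7 + (0.25)·(0.6/2.7)·(10.5 − (4.0)) = 11.7 + (0.055556)·(6.5) = 12.0611.

12.0611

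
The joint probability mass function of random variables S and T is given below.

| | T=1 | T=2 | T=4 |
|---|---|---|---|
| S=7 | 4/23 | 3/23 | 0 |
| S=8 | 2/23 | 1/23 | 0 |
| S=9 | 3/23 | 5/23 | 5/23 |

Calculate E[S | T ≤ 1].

71/9

P(T ≤ 1) = 9/23.
Summing S·P(S=x,T=y) over the conditioning event gives 71/23.
E[S | T ≤ 1] = (71/23) / (9/23) = 71/9.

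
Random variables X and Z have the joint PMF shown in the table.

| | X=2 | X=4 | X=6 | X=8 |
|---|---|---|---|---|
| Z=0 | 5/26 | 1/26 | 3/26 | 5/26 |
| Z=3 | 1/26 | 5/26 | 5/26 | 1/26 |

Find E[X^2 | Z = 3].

P(Z = 3) = 6/13.
Σ X^2·P over the event = 4·(1/26) + 16·(5/26) + 36·(5/26) + 64·(1/26) = 164/13.
E[X^2 | Z = 3] = (164/13) / (6/13) = 82/3.

82/3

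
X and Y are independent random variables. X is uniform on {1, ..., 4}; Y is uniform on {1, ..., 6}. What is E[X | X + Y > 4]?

P(X + Y > 4) = 3/4.
Summing X·P(x,y) over outcomes with X + Y > 4 gives 25/12.
E[X | X + Y > 4] = (25/12) / (3/4) = 25/9.

25/9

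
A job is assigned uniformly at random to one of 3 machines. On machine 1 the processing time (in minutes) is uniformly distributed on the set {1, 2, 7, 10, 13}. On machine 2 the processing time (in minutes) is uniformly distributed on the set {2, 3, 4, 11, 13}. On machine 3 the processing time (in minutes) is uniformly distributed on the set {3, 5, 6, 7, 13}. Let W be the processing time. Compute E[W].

E[W | machine 1] = (1+2+7+10+13)/5 = 33/5.
E[W | machine 2] = (2+3+4+11+13)/5 = 33/5.
E[W | machine 3] = (3+5+6+7+13)/5 = 34/5.
By the law of total expectation,
E[W] = (1/3)·(33/5) + (1/3)·(33/5) + (1/3)·(34/5) = 20/3.

20/3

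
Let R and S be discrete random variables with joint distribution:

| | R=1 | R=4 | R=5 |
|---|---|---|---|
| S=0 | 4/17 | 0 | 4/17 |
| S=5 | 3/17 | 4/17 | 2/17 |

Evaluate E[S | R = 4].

5

P(R = 4) = 4/17.
Σ S·P over the event = 5·(4/17) = 20/17.
E[S | R = 4] = (20/17) / (4/17) = 5.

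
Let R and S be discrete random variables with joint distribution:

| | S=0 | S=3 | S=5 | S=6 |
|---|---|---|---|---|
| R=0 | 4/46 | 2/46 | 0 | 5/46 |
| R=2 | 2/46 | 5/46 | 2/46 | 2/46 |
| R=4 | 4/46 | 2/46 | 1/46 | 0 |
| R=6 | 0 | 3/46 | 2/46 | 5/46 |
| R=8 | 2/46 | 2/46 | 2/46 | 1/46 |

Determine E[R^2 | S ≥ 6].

252/13

P(S ≥ 6) = 13/46.
Σ R^2·P over the event = 0·(5/46) + 4·(2/46) + 36·(5/46) + 64·(1/46) = 126/23.
E[R^2 | S ≥ 6] = (126/23) / (13/46) = 252/13.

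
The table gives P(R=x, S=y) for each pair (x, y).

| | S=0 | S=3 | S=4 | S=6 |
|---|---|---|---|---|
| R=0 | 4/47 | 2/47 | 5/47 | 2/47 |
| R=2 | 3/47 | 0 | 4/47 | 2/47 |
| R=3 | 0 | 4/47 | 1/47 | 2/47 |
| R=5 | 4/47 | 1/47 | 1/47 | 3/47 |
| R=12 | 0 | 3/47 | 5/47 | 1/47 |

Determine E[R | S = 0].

P(S = 0) = 11/47.
Σ R·P over the event = 0·(4/47) + 2·(3/47) + 5·(4/47) = 26/47.
E[R | S = 0] = (26/47) / (11/47) = 26/11.

26/11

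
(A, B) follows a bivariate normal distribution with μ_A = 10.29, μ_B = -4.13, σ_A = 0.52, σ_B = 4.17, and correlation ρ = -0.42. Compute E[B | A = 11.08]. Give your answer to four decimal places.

-6.7908

For a bivariate normal, E[B | A=x] = μ_B + ρ·(σ_B/σ_A)·(x − μ_A).
E[B | A=11.08] = -4.13 + (-0.42)·(4.17/0.52)·(11.08 − (10.29)) = -4.13 + (-3.3681)·(0.79) = -6.7908.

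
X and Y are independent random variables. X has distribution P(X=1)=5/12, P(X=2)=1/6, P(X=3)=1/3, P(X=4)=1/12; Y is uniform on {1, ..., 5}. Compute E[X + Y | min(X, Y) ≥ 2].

89/14

P(min(X, Y) ≥ 2) = 7/15.
Summing (X+Y)·P(x,y) over outcomes with min(X, Y) ≥ 2 gives 89/30.
E[X + Y | min(X, Y) ≥ 2] = (89/30) / (7/15) = 89/14.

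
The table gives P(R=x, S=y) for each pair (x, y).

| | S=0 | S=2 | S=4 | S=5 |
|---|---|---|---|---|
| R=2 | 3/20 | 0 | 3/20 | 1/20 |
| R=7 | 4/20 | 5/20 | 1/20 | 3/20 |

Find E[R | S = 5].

P(S = 5) = 1/5.
Summing R·P(R=x,S=y) over the conditioning event gives 23/20.
E[R | S = 5] = (23/20) / (1/5) = 23/4.

23/4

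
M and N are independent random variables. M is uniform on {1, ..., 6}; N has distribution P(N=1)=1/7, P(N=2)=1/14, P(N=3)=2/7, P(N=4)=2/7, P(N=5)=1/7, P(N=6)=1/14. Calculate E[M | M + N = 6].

P(M + N = 6) = 13/84.
Summing M·P(x,y) over outcomes with M + N = 6 gives 3/7.
E[M | M + N = 6] = (3/7) / (13/84) = 36/13.

36/13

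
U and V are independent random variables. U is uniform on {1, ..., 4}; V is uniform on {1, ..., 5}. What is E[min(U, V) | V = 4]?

5/2

Outcomes with V = 4: (1,4), (2,4), (3,4), (4,4), each with probability 1/20.
E[min(U, V) | V = 4] = (1 + 2 + 3 + 4) / 4 = 5/2.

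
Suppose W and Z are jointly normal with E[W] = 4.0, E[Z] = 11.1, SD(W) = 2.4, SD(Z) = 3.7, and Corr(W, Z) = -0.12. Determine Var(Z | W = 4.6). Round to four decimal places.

For a bivariate normal, Var(Z | W=x) = σ_Z²(1 − ρ²).
Var(Z | W=4.6) = (3.7)²·(1 − (-0.12)²) = 13.69·0.9856 = 13.4929.

13.4929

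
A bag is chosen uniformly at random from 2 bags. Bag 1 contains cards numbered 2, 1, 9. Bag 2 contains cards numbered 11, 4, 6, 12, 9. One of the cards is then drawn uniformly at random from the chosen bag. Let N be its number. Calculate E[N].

31/5

E[N | bag 1] = (2+1+9)/3 = 4.
E[N | bag 2] = (11+4+6+12+9)/5 = 42/5.
By the law of total expectation,
E[N] = (1/2)·(4) + (1/2)·(42/5) = 31/5.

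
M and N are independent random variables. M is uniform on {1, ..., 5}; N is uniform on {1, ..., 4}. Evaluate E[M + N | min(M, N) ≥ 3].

P(min(M, N) ≥ 3) = 3/10.
Summing (M+N)·P(x,y) over outcomes with min(M, N) ≥ 3 gives 9/4.
E[M + N | min(M, N) ≥ 3] = (9/4) / (3/10) = 15/2.

15/2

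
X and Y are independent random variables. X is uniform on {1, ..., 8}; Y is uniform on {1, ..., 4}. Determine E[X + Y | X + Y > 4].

P(X + Y > 4) = 13/16.
Summing (X+Y)·P(x,y) over outcomes with X + Y > 4 gives 51/8.
E[X + Y | X + Y > 4] = (51/8) / (13/16) = 102/13.

102/13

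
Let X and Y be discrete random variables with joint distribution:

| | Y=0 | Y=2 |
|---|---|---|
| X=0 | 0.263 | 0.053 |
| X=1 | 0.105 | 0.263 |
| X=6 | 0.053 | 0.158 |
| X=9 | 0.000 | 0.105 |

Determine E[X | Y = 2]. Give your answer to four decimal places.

P(Y = 2) = 0.579.
Σ X·P over the event = 0·(0.053) + 1·(0.263) + 6·(0.158) + 9·(0.105) = 2.156.
E[X | Y = 2] = (2.156) / (0.579) = 3.7237.

3.7237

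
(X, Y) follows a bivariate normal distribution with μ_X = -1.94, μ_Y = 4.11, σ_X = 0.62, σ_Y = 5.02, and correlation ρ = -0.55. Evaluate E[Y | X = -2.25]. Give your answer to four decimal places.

E[Y | X=x] = μ_Y + ρ(σ_Y/σ_X)(x − μ_X) for jointly normal variables.
E[Y | X=-2.25] = 4.11 + (-0.55)·(5.02/0.62)·(-2.25 − (-1.94)) = 4.11 + (-4.4532)·(-0.31) = 5.4905.

5.4905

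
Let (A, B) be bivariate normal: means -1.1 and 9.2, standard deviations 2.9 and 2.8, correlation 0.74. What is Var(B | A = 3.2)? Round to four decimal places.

3.5468

Var(B | A=x) = (1 − ρ²)·σ_B².
Var(B | A=3.2) = (2.8)²·(1 − (0.74)²) = 7.84·0.4524 = 3.5468.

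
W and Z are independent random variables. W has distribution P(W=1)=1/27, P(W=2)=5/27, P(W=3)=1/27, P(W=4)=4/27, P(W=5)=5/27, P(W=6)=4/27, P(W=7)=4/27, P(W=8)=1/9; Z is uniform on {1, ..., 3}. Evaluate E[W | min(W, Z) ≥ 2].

5

P(min(W, Z) ≥ 2) = 52/81.
Summing W·P(x,y) over outcomes with min(W, Z) ≥ 2 gives 260/81.
E[W | min(W, Z) ≥ 2] = (260/81) / (52/81) = 5.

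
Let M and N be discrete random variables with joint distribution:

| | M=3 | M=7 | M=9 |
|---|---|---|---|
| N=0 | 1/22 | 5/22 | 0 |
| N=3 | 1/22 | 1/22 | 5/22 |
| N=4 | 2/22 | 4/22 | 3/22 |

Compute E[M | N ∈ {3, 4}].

P(N ∈ {3, 4}) = 8/11.
Summing M·P(M=x,N=y) over the conditioning event gives 58/11.
E[M | N ∈ {3, 4}] = (58/11) / (8/11) = 29/4.

29/4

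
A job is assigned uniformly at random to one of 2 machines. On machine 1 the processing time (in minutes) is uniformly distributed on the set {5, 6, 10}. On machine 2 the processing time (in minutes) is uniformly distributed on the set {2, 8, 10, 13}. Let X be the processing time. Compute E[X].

E[X | machine 1] = (5+6+10)/3 = 7.
E[X | machine 2] = (2+8+10+13)/4 = 33/4.
By the law of total expectation,
E[X] = (1/2)·(7) + (1/2)·(33/4) = 61/8.

61/8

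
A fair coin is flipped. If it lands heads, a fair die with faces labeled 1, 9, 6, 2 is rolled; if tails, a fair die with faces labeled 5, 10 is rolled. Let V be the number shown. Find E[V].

E[V | heads] = (1+9+6+2)/4 = 9/2.
E[V | tails] = (5+10)/2 = 15/2.
By the law of total expectation,
E[V] = (1/2)·(9/2) + (1/2)·(15/2) = 6.

6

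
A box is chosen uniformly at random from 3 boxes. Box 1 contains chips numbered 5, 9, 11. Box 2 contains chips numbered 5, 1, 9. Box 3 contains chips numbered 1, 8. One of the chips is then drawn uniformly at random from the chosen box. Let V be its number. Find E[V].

107/18

E[V | box 1] = (5+9+11)/3 = 25/3.
E[V | box 2] = (5+1+9)/3 = 5.
E[V | box 3] = (1+8)/2 = 9/2.
E[V] = (1/3)·(25/3) + (1/3)·(5) + (1/3)·(9/2) = 107/18.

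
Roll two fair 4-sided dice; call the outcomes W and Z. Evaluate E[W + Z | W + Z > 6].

22/3

Outcomes with W + Z > 6: (3,4), (4,3), (4,4), each with probability 1/16.
E[W + Z | W + Z > 6] = (7 + 7 + 8) / 3 = 22/3.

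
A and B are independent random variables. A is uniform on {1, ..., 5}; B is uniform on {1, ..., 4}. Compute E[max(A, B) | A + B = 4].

Outcomes with A + B = 4: (1,3), (2,2), (3,1), each with probability 1/20.
E[max(A, B) | A + B = 4] = (3 + 2 + 3) / 3 = 8/3.

8/3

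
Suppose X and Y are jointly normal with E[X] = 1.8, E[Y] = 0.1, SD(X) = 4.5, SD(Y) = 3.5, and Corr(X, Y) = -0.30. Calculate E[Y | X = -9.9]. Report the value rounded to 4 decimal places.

2.8300

The regression of Y on X has slope ρ·σ_Y/σ_X and passes through (μ_X, μ_Y).
E[Y | X=-9.9] = 0.1 + (-0.30)·(3.5/4.5)·(-9.9 − (1.8)) = 0.1 + (-0.23333)·(-11.7) = 2.8300.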